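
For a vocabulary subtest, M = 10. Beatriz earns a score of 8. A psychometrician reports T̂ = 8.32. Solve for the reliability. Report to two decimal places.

0.84

T̂ = ρX + (1 − ρ)μ  ⇒  T̂ − μ = ρ(X − μ)
ρ = (T̂ − μ)/(X − μ) = (8.32 − 10) / (8 − 10) = -1.68 / -2.0 = 0.8400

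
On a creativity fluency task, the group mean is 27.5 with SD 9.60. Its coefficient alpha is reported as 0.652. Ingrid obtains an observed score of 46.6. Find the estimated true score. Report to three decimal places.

39.953

T̂ = ρX + (1 − ρ)μ
  = 0.652 × 46.6 + 0.348 × 27.5
  = 30.3832 + 9.5700
  = 39.9532
  ≈ 39.953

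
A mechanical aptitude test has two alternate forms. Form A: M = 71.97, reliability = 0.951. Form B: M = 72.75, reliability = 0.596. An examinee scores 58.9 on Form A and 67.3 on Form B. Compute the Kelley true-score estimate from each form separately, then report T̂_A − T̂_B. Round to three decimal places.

T̂_A = 0.951(58.9) + 0.049(71.97) = 59.54043
T̂_B = 0.596(67.3) + 0.404(72.75) = 69.50180
T̂_A − T̂_B = -9.96137

-9.961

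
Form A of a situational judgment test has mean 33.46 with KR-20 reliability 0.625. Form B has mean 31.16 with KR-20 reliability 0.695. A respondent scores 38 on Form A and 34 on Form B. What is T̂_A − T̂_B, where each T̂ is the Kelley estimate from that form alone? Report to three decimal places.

3.164

T̂_A = 0.625(38) + 0.375(33.46) = 36.29750
T̂_B = 0.695(34) + 0.305(31.16) = 33.13380
T̂_A − T̂_B = 3.16370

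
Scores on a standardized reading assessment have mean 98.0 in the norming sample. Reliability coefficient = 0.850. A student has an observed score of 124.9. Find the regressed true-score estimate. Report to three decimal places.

120.865

Weight the observed score by reliability and the mean by (1 − reliability): T̂ = 0.850·124.9 + 0.150·98.0 = 106.1650 + 14.7000 = 120.8650.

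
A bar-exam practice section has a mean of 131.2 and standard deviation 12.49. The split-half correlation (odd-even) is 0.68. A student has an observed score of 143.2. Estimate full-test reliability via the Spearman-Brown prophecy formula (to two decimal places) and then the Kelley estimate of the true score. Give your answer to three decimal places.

140.920

Spearman-Brown: ρ = 2r/(1 + r) = 2(0.68)/(1 + 0.68) = 1.360/1.68 = 0.8095 → 0.81
Kelley's formula gives T̂ = 0.81·143.2 + 0.19·131.2 = 115.992 + 24.928 = 140.9200.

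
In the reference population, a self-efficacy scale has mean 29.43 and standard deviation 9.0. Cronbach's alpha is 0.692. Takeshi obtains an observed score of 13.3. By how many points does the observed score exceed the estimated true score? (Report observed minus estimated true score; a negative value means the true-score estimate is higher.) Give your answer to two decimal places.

Weight the observed score by reliability and the mean by (1 − reliability): T̂ = 0.692·13.3 + 0.308·29.43 = 9.2036 + 9.06444 = 18.2680.
X − T̂ = 13.3 − 18.268 = -4.968 → -4.97

-4.97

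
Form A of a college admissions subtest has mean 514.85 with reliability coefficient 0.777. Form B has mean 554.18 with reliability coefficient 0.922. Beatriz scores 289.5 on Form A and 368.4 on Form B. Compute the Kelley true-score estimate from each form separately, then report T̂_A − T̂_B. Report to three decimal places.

T̂_A = 0.777(289.5) + 0.223(514.85) = 339.75305
T̂_B = 0.922(368.4) + 0.078(554.18) = 382.89084
T̂_A − T̂_B = -43.13779

-43.138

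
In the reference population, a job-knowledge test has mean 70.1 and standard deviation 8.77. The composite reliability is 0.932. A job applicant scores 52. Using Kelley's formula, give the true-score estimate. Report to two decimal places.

53.23

Regress the observed score toward the mean by the unreliability: T̂ = 0.932·52 + 0.068·70.1 = 48.464 + 4.7668 = 53.231.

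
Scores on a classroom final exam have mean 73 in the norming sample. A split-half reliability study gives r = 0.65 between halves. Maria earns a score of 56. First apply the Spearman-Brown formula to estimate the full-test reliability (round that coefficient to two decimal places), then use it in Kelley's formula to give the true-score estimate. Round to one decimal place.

59.6

Spearman-Brown: ρ = 2r/(1 + r) = 2(0.65)/(1 + 0.65) = 1.300/1.65 = 0.7879 → 0.79
Kelley's formula gives T̂ = 0.79·56 + 0.21·73 = 44.24 + 15.33 = 59.57.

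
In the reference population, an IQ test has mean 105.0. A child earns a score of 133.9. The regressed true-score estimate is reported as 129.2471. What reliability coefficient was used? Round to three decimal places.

T̂ = ρX + (1 − ρ)μ  ⇒  T̂ − μ = ρ(X − μ)
ρ = (T̂ − μ)/(X − μ) = (129.2471 − 105.0) / (133.9 − 105.0) = 24.2471 / 28.9 = 0.83900

0.839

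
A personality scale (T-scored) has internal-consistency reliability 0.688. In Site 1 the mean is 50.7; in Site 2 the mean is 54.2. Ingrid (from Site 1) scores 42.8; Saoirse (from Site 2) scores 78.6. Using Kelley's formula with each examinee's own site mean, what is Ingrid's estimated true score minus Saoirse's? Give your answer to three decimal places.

T̂_Ingrid = 0.688(42.8) + 0.312(50.7) = 45.26480
T̂_Saoirse = 0.688(78.6) + 0.312(54.2) = 70.98720
Difference = 45.26480 − 70.98720 = -25.72240

-25.722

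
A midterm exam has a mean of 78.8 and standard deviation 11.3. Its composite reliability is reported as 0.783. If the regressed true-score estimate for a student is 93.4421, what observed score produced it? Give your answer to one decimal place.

T̂ = ρX + (1 − ρ)μ  ⇒  X = (T̂ − (1 − ρ)μ) / ρ
X = (93.4421 − 0.217 × 78.8) / 0.783 = (93.4421 − 17.0996) / 0.783 = 76.3425 / 0.783 = 97.500

97.5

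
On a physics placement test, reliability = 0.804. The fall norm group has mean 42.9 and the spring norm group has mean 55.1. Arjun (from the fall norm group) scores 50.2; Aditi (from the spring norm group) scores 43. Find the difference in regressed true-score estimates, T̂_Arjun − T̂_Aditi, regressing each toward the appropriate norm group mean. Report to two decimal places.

3.40

T̂_Arjun = 0.804(50.2) + 0.196(42.9) = 48.7692
T̂_Aditi = 0.804(43) + 0.196(55.1) = 45.3716
Difference = 48.7692 − 45.3716 = 3.3976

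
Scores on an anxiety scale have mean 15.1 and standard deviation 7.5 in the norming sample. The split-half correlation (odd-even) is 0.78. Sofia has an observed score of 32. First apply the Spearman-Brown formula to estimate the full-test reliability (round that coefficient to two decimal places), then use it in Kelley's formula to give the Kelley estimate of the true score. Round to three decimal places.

Spearman-Brown: ρ = 2r/(1 + r) = 2(0.78)/(1 + 0.78) = 1.560/1.78 = 0.8764 → 0.88
T̂ = ρX + (1 − ρ)μ
  = 0.88 × 32 + 0.12 × 15.1
  = 28.16 + 1.812
  = 29.9720
  ≈ 29.972

29.972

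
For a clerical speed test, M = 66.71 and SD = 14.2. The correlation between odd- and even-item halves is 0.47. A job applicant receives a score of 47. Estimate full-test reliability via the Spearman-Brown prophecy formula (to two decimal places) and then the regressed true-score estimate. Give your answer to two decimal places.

54.10

Spearman-Brown: ρ = 2r/(1 + r) = 2(0.47)/(1 + 0.47) = 0.940/1.47 = 0.6395 → 0.64
T̂ = 0.64(47) + 0.36(66.71) = 30.08 + 24.0156 = 54.096 → 54.10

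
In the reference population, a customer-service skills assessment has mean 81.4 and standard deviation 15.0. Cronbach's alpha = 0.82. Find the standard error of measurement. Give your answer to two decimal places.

SEM = SD · √(1 − ρ) = 15.0 × √0.18 = 15.0 × 0.4243 = 6.364

6.36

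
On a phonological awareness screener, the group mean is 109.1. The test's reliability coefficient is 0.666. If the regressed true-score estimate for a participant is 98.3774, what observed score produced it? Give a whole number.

T̂ = ρX + (1 − ρ)μ  ⇒  X = (T̂ − (1 − ρ)μ) / ρ
X = (98.3774 − 0.334 × 109.1) / 0.666 = (98.3774 − 36.4394) / 0.666 = 61.9380 / 0.666 = 93.00

93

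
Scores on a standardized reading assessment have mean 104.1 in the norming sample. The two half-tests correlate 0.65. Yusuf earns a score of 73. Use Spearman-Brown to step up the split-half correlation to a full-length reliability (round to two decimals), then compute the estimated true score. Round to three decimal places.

79.531

Spearman-Brown: ρ = 2r/(1 + r) = 2(0.65)/(1 + 0.65) = 1.300/1.65 = 0.7879 → 0.79
T̂ = ρX + (1 − ρ)μ
  = 0.79 × 73 + 0.21 × 104.1
  = 57.67 + 21.861
  = 79.5310
  ≈ 79.531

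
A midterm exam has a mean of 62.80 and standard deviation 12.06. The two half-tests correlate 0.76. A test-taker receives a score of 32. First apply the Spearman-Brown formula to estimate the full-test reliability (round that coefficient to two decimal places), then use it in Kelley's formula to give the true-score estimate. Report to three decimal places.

36.312

Spearman-Brown: ρ = 2r/(1 + r) = 2(0.76)/(1 + 0.76) = 1.520/1.76 = 0.8636 → 0.86
T̂ = 0.86(32) + 0.14(62.80) = 27.52 + 8.7920 = 36.3120 → 36.312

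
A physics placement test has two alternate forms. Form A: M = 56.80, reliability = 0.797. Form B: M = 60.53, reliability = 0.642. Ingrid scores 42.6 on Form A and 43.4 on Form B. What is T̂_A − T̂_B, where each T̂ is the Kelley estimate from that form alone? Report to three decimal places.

-4.050

T̂_A = 0.797(42.6) + 0.203(56.80) = 45.48260
T̂_B = 0.642(43.4) + 0.358(60.53) = 49.53254
T̂_A − T̂_B = -4.04994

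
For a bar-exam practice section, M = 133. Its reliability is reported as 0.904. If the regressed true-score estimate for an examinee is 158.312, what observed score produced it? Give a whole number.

161

T̂ = ρX + (1 − ρ)μ  ⇒  X = (T̂ − (1 − ρ)μ) / ρ
X = (158.312 − 0.096 × 133) / 0.904 = (158.312 − 12.768) / 0.904 = 145.544 / 0.904 = 161.00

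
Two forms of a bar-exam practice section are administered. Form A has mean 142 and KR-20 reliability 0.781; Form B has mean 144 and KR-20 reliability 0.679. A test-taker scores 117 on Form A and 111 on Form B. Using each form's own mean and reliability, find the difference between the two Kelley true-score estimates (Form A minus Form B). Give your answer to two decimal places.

T̂_A = 0.781(117) + 0.219(142) = 122.4750
T̂_B = 0.679(111) + 0.321(144) = 121.5930
T̂_A − T̂_B = 0.8820

0.88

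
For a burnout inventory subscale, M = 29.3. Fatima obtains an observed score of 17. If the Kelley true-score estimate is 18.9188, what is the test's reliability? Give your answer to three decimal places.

0.844

T̂ = ρX + (1 − ρ)μ  ⇒  T̂ − μ = ρ(X − μ)
ρ = (T̂ − μ)/(X − μ) = (18.9188 − 29.3) / (17 − 29.3) = -10.3812 / -12.3 = 0.84400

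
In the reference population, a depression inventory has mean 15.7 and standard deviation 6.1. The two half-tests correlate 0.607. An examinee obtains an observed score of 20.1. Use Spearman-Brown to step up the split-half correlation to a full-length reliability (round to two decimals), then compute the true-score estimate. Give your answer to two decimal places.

19.04

Spearman-Brown: ρ = 2r/(1 + r) = 2(0.607)/(1 + 0.607) = 1.2140/1.607 = 0.7554 → 0.76
T̂ = 0.76(20.1) + 0.24(15.7) = 15.276 + 3.768 = 19.044 → 19.04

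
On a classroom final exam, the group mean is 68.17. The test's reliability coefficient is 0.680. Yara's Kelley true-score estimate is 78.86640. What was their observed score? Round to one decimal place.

T̂ = ρX + (1 − ρ)μ  ⇒  X = (T̂ − (1 − ρ)μ) / ρ
X = (78.86640 − 0.320 × 68.17) / 0.680 = (78.86640 − 21.81440) / 0.680 = 57.05200 / 0.680 = 83.900

83.9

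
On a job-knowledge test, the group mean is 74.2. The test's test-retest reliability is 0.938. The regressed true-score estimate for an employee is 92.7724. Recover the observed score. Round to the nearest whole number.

94

T̂ = ρX + (1 − ρ)μ  ⇒  X = (T̂ − (1 − ρ)μ) / ρ
X = (92.7724 − 0.062 × 74.2) / 0.938 = (92.7724 − 4.6004) / 0.938 = 88.1720 / 0.938 = 94.00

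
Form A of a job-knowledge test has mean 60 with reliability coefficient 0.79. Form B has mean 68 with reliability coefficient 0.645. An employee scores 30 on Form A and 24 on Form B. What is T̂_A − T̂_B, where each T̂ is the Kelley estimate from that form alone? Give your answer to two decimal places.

-3.32

T̂_A = 0.79(30) + 0.21(60) = 36.3000
T̂_B = 0.645(24) + 0.355(68) = 39.6200
T̂_A − T̂_B = -3.3200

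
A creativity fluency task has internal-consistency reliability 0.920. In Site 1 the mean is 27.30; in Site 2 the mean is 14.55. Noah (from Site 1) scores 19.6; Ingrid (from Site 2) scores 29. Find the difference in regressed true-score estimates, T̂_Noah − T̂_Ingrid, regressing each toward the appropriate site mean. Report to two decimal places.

-7.63

T̂_Noah = 0.920(19.6) + 0.080(27.30) = 20.2160
T̂_Ingrid = 0.920(29) + 0.080(14.55) = 27.8440
Difference = 20.2160 − 27.8440 = -7.6280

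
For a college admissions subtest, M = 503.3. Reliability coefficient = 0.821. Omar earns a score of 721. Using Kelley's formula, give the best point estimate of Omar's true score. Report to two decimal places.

682.03

T̂ = 0.821(721) + 0.179(503.3) = 591.941 + 90.0907 = 682.032 → 682.03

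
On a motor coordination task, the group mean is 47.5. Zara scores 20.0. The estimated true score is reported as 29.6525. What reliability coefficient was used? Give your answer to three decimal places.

0.649

T̂ = ρX + (1 − ρ)μ  ⇒  T̂ − μ = ρ(X − μ)
ρ = (T̂ − μ)/(X − μ) = (29.6525 − 47.5) / (20.0 − 47.5) = -17.8475 / -27.5 = 0.64900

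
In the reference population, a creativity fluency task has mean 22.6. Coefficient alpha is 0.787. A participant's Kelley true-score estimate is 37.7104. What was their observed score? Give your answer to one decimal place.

T̂ = ρX + (1 − ρ)μ  ⇒  X = (T̂ − (1 − ρ)μ) / ρ
X = (37.7104 − 0.213 × 22.6) / 0.787 = (37.7104 − 4.8138) / 0.787 = 32.8966 / 0.787 = 41.800

41.8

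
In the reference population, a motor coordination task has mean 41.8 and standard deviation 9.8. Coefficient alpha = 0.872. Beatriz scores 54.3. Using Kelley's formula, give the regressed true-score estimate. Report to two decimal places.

Regress the observed score toward the mean by the unreliability: T̂ = 0.872·54.3 + 0.128·41.8 = 47.3496 + 5.3504 = 52.700.

52.70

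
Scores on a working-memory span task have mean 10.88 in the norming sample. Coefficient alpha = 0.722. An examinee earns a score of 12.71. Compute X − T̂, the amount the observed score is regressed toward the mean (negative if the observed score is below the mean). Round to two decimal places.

Kelley's formula gives T̂ = 0.722·12.71 + 0.278·10.88 = 9.17662 + 3.02464 = 12.2013.
X − T̂ = 12.71 − 12.201 = 0.509 → 0.51

0.51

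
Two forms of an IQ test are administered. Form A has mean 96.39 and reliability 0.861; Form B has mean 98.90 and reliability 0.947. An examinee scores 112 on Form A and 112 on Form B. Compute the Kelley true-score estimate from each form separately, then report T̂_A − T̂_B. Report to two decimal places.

-1.48

T̂_A = 0.861(112) + 0.139(96.39) = 109.8302
T̂_B = 0.947(112) + 0.053(98.90) = 111.3057
T̂_A − T̂_B = -1.4755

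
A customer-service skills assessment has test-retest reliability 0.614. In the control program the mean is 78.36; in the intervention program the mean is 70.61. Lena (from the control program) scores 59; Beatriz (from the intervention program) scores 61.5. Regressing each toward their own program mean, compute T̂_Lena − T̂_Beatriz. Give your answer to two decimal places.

T̂_Lena = 0.614(59) + 0.386(78.36) = 66.4730
T̂_Beatriz = 0.614(61.5) + 0.386(70.61) = 65.0165
Difference = 66.4730 − 65.0165 = 1.4565

1.46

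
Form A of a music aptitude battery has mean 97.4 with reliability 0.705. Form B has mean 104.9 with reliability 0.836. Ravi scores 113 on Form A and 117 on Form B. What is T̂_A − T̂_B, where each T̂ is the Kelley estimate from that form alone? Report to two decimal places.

T̂_A = 0.705(113) + 0.295(97.4) = 108.3980
T̂_B = 0.836(117) + 0.164(104.9) = 115.0156
T̂_A − T̂_B = -6.6176

-6.62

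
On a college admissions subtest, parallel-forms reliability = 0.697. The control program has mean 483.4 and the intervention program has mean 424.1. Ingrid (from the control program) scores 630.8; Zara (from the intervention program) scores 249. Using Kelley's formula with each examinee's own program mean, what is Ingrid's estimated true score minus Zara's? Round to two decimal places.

284.08

T̂_Ingrid = 0.697(630.8) + 0.303(483.4) = 586.1378
T̂_Zara = 0.697(249) + 0.303(424.1) = 302.0553
Difference = 586.1378 − 302.0553 = 284.0825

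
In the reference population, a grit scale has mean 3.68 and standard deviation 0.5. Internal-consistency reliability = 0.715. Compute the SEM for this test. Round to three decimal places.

SEM = SD · √(1 − ρ) = 0.5 × √0.285 = 0.5 × 0.5339 = 0.2669

0.267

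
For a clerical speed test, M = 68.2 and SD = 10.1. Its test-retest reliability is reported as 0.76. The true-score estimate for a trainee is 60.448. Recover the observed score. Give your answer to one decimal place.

58.0

T̂ = ρX + (1 − ρ)μ  ⇒  X = (T̂ − (1 − ρ)μ) / ρ
X = (60.448 − 0.24 × 68.2) / 0.76 = (60.448 − 16.368) / 0.76 = 44.080 / 0.76 = 58.000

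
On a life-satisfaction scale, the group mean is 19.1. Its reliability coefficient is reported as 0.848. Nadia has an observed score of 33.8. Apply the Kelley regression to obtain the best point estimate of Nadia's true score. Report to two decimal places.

T̂ = ρX + (1 − ρ)μ
  = 0.848 × 33.8 + 0.152 × 19.1
  = 28.6624 + 2.9032
  = 31.566
  ≈ 31.57

31.57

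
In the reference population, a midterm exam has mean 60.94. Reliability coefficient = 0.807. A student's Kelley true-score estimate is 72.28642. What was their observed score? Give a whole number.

75

T̂ = ρX + (1 − ρ)μ  ⇒  X = (T̂ − (1 − ρ)μ) / ρ
X = (72.28642 − 0.193 × 60.94) / 0.807 = (72.28642 − 11.76142) / 0.807 = 60.52500 / 0.807 = 75.00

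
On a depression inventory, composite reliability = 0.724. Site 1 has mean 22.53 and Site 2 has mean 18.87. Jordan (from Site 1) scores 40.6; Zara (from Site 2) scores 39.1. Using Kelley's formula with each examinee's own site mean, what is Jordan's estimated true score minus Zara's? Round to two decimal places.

T̂_Jordan = 0.724(40.6) + 0.276(22.53) = 35.6127
T̂_Zara = 0.724(39.1) + 0.276(18.87) = 33.5165
Difference = 35.6127 − 33.5165 = 2.0962

2.10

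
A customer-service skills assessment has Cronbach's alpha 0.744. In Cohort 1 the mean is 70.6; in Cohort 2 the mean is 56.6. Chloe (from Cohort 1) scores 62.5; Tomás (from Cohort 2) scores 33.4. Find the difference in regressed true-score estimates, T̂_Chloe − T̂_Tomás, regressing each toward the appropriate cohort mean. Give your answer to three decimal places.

T̂_Chloe = 0.744(62.5) + 0.256(70.6) = 64.57360
T̂_Tomás = 0.744(33.4) + 0.256(56.6) = 39.33920
Difference = 64.57360 − 39.33920 = 25.23440

25.234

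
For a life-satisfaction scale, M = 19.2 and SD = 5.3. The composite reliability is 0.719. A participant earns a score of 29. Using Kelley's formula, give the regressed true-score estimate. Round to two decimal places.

26.25

T̂ = ρX + (1 − ρ)μ
  = 0.719 × 29 + 0.281 × 19.2
  = 20.851 + 5.3952
  = 26.246
  ≈ 26.25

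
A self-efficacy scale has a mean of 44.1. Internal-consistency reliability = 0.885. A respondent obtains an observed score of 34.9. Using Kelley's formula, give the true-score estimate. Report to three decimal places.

35.958

T̂ = 0.885(34.9) + 0.115(44.1) = 30.8865 + 5.0715 = 35.9580 → 35.958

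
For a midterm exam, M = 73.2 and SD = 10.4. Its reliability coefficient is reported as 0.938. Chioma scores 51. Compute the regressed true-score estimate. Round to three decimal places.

T̂ = 0.938(51) + 0.062(73.2) = 47.838 + 4.5384 = 52.3764 → 52.376

52.376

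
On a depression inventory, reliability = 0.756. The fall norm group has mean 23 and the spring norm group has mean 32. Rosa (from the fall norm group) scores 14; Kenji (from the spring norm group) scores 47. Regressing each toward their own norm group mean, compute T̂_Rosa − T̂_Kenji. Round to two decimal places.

-27.14

T̂_Rosa = 0.756(14) + 0.244(23) = 16.1960
T̂_Kenji = 0.756(47) + 0.244(32) = 43.3400
Difference = 16.1960 − 43.3400 = -27.1440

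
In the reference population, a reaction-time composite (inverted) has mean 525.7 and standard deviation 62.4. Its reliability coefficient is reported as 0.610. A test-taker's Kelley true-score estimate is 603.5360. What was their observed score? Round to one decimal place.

T̂ = ρX + (1 − ρ)μ  ⇒  X = (T̂ − (1 − ρ)μ) / ρ
X = (603.5360 − 0.390 × 525.7) / 0.610 = (603.5360 − 205.0230) / 0.610 = 398.5130 / 0.610 = 653.300

653.3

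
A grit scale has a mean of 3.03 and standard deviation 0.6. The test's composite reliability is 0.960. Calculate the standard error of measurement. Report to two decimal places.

0.12

SEM = SD · √(1 − ρ) = 0.6 × √0.040 = 0.6 × 0.2000 = 0.120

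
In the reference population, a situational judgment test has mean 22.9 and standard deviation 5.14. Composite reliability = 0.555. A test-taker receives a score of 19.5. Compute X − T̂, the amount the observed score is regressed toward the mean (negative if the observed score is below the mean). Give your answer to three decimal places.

-1.513

T̂ = 0.555(19.5) + 0.445(22.9) = 10.8225 + 10.1905 = 21.01300 → 21.0130
X − T̂ = 19.5 − 21.0130 = -1.5130 → -1.513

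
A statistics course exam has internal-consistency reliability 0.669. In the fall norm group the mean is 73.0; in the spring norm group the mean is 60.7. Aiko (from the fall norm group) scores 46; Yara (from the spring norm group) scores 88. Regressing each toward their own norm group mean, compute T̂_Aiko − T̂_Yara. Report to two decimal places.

T̂_Aiko = 0.669(46) + 0.331(73.0) = 54.9370
T̂_Yara = 0.669(88) + 0.331(60.7) = 78.9637
Difference = 54.9370 − 78.9637 = -24.0267

-24.03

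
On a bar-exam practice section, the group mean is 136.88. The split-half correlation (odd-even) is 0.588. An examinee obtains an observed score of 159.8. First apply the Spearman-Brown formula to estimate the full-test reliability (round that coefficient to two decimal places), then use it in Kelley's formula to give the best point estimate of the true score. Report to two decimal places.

Spearman-Brown: ρ = 2r/(1 + r) = 2(0.588)/(1 + 0.588) = 1.1760/1.588 = 0.7406 → 0.74
Weight the observed score by reliability and the mean by (1 − reliability): T̂ = 0.74·159.8 + 0.26·136.88 = 118.252 + 35.5888 = 153.841.

153.84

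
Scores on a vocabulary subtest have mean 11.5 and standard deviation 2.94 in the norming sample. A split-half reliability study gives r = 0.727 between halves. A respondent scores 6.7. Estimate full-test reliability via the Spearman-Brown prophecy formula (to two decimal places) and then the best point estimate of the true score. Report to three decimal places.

Spearman-Brown: ρ = 2r/(1 + r) = 2(0.727)/(1 + 0.727) = 1.4540/1.727 = 0.8419 → 0.84
Regress the observed score toward the mean by the unreliability: T̂ = 0.84·6.7 + 0.16·11.5 = 5.628 + 1.840 = 7.4680.

7.468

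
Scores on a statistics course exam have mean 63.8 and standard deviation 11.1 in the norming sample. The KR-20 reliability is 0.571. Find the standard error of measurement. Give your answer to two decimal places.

SEM = SD · √(1 − ρ) = 11.1 × √0.429 = 11.1 × 0.6550 = 7.270

7.27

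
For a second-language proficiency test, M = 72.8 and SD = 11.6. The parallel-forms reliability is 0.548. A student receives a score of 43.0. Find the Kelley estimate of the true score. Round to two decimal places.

56.47

T̂ = 0.548(43.0) + 0.452(72.8) = 23.5640 + 32.9056 = 56.470 → 56.47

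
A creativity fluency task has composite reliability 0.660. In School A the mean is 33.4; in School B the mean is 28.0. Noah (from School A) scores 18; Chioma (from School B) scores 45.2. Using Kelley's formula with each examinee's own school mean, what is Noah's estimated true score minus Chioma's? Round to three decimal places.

T̂_Noah = 0.660(18) + 0.340(33.4) = 23.23600
T̂_Chioma = 0.660(45.2) + 0.340(28.0) = 39.35200
Difference = 23.23600 − 39.35200 = -16.11600

-16.116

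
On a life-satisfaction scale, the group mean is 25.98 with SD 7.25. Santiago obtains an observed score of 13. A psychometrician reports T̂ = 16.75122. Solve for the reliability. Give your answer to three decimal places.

T̂ = ρX + (1 − ρ)μ  ⇒  T̂ − μ = ρ(X − μ)
ρ = (T̂ − μ)/(X − μ) = (16.75122 − 25.98) / (13 − 25.98) = -9.22878 / -12.98 = 0.71100

0.711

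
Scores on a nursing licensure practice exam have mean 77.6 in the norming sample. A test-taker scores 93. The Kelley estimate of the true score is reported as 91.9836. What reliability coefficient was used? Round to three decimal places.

T̂ = ρX + (1 − ρ)μ  ⇒  T̂ − μ = ρ(X − μ)
ρ = (T̂ − μ)/(X − μ) = (91.9836 − 77.6) / (93 − 77.6) = 14.3836 / 15.4 = 0.93400

0.934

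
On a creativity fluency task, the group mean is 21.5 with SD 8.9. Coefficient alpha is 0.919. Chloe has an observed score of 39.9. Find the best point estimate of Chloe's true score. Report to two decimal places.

T̂ = 0.919(39.9) + 0.081(21.5) = 36.6681 + 1.7415 = 38.410 → 38.41

38.41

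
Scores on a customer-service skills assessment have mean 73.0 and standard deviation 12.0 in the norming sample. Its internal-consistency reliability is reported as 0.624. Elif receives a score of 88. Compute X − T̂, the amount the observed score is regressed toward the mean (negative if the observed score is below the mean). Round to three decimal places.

T̂ = ρX + (1 − ρ)μ
  = 0.624 × 88 + 0.376 × 73.0
  = 54.912 + 27.4480
  = 82.36000
  ≈ 82.3600
X − T̂ = 88 − 82.3600 = 5.6400 → 5.640

5.640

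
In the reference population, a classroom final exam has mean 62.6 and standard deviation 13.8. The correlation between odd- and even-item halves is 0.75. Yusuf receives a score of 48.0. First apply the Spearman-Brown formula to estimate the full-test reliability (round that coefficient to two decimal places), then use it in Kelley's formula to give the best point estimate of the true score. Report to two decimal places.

Spearman-Brown: ρ = 2r/(1 + r) = 2(0.75)/(1 + 0.75) = 1.500/1.75 = 0.8571 → 0.86
T̂ = ρX + (1 − ρ)μ
  = 0.86 × 48.0 + 0.14 × 62.6
  = 41.280 + 8.764
  = 50.044
  ≈ 50.04

50.04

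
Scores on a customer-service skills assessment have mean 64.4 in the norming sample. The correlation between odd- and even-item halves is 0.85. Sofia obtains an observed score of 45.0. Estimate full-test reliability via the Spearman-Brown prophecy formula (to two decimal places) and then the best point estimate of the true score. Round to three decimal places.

Spearman-Brown: ρ = 2r/(1 + r) = 2(0.85)/(1 + 0.85) = 1.700/1.85 = 0.9189 → 0.92
T̂ = ρX + (1 − ρ)μ
  = 0.92 × 45.0 + 0.08 × 64.4
  = 41.400 + 5.152
  = 46.5520
  ≈ 46.552

46.552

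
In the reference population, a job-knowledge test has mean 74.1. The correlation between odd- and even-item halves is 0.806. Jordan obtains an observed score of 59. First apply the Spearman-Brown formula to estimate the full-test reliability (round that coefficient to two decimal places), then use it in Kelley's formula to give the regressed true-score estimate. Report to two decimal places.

Spearman-Brown: ρ = 2r/(1 + r) = 2(0.806)/(1 + 0.806) = 1.6120/1.806 = 0.8926 → 0.89
T̂ = ρX + (1 − ρ)μ
  = 0.89 × 59 + 0.11 × 74.1
  = 52.51 + 8.151
  = 60.661
  ≈ 60.66

60.66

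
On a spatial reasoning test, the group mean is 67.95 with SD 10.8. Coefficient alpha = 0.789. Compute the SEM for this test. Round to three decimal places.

SEM = SD · √(1 − ρ) = 10.8 × √0.211 = 10.8 × 0.4593 = 4.9610

4.961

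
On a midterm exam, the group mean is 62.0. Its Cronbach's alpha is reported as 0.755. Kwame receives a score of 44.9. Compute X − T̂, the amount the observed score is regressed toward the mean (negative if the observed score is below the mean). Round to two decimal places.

-4.19

T̂ = ρX + (1 − ρ)μ
  = 0.755 × 44.9 + 0.245 × 62.0
  = 33.8995 + 15.1900
  = 49.0895
  ≈ 49.089
X − T̂ = 44.9 − 49.089 = -4.189 → -4.19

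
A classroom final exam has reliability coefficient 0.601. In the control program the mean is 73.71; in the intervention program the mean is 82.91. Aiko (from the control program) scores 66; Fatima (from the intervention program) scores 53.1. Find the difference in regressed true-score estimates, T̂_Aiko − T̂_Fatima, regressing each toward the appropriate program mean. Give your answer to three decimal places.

4.082

T̂_Aiko = 0.601(66) + 0.399(73.71) = 69.07629
T̂_Fatima = 0.601(53.1) + 0.399(82.91) = 64.99419
Difference = 69.07629 − 64.99419 = 4.08210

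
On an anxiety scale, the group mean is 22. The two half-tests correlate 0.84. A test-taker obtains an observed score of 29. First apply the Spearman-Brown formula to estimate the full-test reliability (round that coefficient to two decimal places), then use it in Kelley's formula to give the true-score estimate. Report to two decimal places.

Spearman-Brown: ρ = 2r/(1 + r) = 2(0.84)/(1 + 0.84) = 1.680/1.84 = 0.9130 → 0.91
Regress the observed score toward the mean by the unreliability: T̂ = 0.91·29 + 0.09·22 = 26.39 + 1.98 = 28.370.

28.37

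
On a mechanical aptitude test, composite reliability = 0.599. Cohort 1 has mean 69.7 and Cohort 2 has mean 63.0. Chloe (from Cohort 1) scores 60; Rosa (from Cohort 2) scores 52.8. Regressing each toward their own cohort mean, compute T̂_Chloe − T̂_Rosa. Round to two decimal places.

7.00

T̂_Chloe = 0.599(60) + 0.401(69.7) = 63.8897
T̂_Rosa = 0.599(52.8) + 0.401(63.0) = 56.8902
Difference = 63.8897 − 56.8902 = 6.9995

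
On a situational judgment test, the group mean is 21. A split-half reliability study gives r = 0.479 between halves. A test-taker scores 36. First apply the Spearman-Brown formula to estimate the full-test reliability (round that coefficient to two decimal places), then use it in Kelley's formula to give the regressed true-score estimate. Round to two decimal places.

30.75

Spearman-Brown: ρ = 2r/(1 + r) = 2(0.479)/(1 + 0.479) = 0.9580/1.479 = 0.6477 → 0.65
T̂ = 0.65(36) + 0.35(21) = 23.40 + 7.35 = 30.750 → 30.75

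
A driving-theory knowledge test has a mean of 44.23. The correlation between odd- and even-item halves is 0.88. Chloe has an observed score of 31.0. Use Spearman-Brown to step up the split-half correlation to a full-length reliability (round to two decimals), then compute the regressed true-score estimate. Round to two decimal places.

31.79

Spearman-Brown: ρ = 2r/(1 + r) = 2(0.88)/(1 + 0.88) = 1.760/1.88 = 0.9362 → 0.94
T̂ = ρX + (1 − ρ)μ
  = 0.94 × 31.0 + 0.06 × 44.23
  = 29.140 + 2.6538
  = 31.794
  ≈ 31.79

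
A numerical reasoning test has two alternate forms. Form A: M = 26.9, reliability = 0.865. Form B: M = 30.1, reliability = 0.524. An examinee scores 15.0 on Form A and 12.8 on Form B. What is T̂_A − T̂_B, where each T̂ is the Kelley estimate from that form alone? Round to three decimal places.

-4.428

T̂_A = 0.865(15.0) + 0.135(26.9) = 16.60650
T̂_B = 0.524(12.8) + 0.476(30.1) = 21.03480
T̂_A − T̂_B = -4.42830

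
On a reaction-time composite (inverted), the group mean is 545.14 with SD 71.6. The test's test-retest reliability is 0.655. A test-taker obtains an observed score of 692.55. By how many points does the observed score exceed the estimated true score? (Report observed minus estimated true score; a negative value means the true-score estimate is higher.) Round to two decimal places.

50.86

Regress the observed score toward the mean by the unreliability: T̂ = 0.655·692.55 + 0.345·545.14 = 453.62025 + 188.07330 = 641.6935.
X − T̂ = 692.55 − 641.694 = 50.856 → 50.86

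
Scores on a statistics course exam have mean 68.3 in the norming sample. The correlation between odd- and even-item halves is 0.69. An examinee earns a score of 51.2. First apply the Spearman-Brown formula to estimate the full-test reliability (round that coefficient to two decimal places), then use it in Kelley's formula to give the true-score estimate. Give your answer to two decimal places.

Spearman-Brown: ρ = 2r/(1 + r) = 2(0.69)/(1 + 0.69) = 1.380/1.69 = 0.8166 → 0.82
T̂ = 0.82(51.2) + 0.18(68.3) = 41.984 + 12.294 = 54.278 → 54.28

54.28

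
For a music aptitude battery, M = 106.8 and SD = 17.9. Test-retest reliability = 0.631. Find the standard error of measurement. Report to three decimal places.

10.873

SEM = SD · √(1 − ρ) = 17.9 × √0.369 = 17.9 × 0.6075 = 10.8734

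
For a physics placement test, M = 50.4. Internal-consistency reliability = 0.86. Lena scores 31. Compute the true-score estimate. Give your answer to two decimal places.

T̂ = ρX + (1 − ρ)μ
  = 0.86 × 31 + 0.14 × 50.4
  = 26.66 + 7.056
  = 33.716
  ≈ 33.72

33.72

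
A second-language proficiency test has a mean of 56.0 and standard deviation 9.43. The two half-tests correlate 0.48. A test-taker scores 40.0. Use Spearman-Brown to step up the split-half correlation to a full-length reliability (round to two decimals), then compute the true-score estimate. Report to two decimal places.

45.60

Spearman-Brown: ρ = 2r/(1 + r) = 2(0.48)/(1 + 0.48) = 0.960/1.48 = 0.6486 → 0.65
T̂ = 0.65(40.0) + 0.35(56.0) = 26.000 + 19.600 = 45.600 → 45.60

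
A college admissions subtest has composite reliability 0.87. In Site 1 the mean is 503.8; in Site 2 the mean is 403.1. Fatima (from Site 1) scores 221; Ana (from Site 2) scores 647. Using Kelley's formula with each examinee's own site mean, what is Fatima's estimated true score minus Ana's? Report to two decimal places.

-357.53

T̂_Fatima = 0.87(221) + 0.13(503.8) = 257.7640
T̂_Ana = 0.87(647) + 0.13(403.1) = 615.2930
Difference = 257.7640 − 615.2930 = -357.5290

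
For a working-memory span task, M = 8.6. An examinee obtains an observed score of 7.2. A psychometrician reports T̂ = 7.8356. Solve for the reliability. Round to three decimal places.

T̂ = ρX + (1 − ρ)μ  ⇒  T̂ − μ = ρ(X − μ)
ρ = (T̂ − μ)/(X − μ) = (7.8356 − 8.6) / (7.2 − 8.6) = -0.7644 / -1.4 = 0.54600

0.546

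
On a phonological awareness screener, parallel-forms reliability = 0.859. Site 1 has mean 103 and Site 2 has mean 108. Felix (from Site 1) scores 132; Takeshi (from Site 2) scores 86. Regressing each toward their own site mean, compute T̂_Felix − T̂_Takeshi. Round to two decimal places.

38.81

T̂_Felix = 0.859(132) + 0.141(103) = 127.9110
T̂_Takeshi = 0.859(86) + 0.141(108) = 89.1020
Difference = 127.9110 − 89.1020 = 38.8090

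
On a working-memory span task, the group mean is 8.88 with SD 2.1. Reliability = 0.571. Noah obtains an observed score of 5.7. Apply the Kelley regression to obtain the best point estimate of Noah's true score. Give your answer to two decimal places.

7.06

T̂ = 0.571(5.7) + 0.429(8.88) = 3.2547 + 3.80952 = 7.064 → 7.06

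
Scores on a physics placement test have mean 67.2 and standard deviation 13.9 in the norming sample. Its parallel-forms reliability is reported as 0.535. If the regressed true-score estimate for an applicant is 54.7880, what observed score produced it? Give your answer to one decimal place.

44.0

T̂ = ρX + (1 − ρ)μ  ⇒  X = (T̂ − (1 − ρ)μ) / ρ
X = (54.7880 − 0.465 × 67.2) / 0.535 = (54.7880 − 31.2480) / 0.535 = 23.5400 / 0.535 = 44.000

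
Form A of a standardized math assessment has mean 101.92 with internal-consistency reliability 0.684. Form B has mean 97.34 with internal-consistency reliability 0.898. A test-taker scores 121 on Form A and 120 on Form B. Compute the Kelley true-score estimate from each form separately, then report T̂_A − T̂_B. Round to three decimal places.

T̂_A = 0.684(121) + 0.316(101.92) = 114.97072
T̂_B = 0.898(120) + 0.102(97.34) = 117.68868
T̂_A − T̂_B = -2.71796

-2.718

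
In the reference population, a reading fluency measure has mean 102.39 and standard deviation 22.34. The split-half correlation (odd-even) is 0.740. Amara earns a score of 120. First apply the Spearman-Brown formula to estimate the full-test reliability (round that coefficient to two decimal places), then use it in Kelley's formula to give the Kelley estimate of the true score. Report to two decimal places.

Spearman-Brown: ρ = 2r/(1 + r) = 2(0.740)/(1 + 0.740) = 1.4800/1.740 = 0.8506 → 0.85
T̂ = 0.85(120) + 0.15(102.39) = 102.00 + 15.3585 = 117.358 → 117.36

117.36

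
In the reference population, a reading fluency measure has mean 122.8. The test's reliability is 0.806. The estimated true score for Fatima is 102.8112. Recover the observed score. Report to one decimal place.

T̂ = ρX + (1 − ρ)μ  ⇒  X = (T̂ − (1 − ρ)μ) / ρ
X = (102.8112 − 0.194 × 122.8) / 0.806 = (102.8112 − 23.8232) / 0.806 = 78.9880 / 0.806 = 98.000

98.0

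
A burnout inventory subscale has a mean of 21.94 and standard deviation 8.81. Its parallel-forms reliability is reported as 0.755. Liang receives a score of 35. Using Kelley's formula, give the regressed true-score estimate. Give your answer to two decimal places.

Regress the observed score toward the mean by the unreliability: T̂ = 0.755·35 + 0.245·21.94 = 26.425 + 5.37530 = 31.800.

31.80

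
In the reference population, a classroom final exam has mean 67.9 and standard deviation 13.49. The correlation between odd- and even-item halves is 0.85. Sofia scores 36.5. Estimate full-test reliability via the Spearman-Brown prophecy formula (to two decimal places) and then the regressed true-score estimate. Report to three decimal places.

Spearman-Brown: ρ = 2r/(1 + r) = 2(0.85)/(1 + 0.85) = 1.700/1.85 = 0.9189 → 0.92
Regress the observed score toward the mean by the unreliability: T̂ = 0.92·36.5 + 0.08·67.9 = 33.580 + 5.432 = 39.0120.

39.012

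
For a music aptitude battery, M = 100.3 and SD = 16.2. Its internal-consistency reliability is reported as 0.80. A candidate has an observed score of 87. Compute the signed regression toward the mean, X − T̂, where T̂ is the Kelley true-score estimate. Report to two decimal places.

Weight the observed score by reliability and the mean by (1 − reliability): T̂ = 0.80·87 + 0.20·100.3 = 69.60 + 20.060 = 89.6600.
X − T̂ = 87 − 89.660 = -2.660 → -2.66

-2.66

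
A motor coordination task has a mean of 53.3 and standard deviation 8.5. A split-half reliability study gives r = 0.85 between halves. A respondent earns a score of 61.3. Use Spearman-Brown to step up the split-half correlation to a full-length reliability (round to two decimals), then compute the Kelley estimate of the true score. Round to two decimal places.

60.66

Spearman-Brown: ρ = 2r/(1 + r) = 2(0.85)/(1 + 0.85) = 1.700/1.85 = 0.9189 → 0.92
T̂ = ρX + (1 − ρ)μ
  = 0.92 × 61.3 + 0.08 × 53.3
  = 56.396 + 4.264
  = 60.660
  ≈ 60.66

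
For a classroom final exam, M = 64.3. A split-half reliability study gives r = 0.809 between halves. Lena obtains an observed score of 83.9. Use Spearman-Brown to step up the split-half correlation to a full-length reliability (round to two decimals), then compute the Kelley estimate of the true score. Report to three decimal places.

81.744

Spearman-Brown: ρ = 2r/(1 + r) = 2(0.809)/(1 + 0.809) = 1.6180/1.809 = 0.8944 → 0.89
T̂ = 0.89(83.9) + 0.11(64.3) = 74.671 + 7.073 = 81.7440 → 81.744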